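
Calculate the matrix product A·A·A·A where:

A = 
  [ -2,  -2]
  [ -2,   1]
A² = A·A:
A²[1,1] = (-2)(-2) + (-2)(-2) = 8
A²[1,2] = (-2)(-2) + (-2)(1) = 2
A²[2,1] = (-2)(-2) + (1)(-2) = 2
A²[2,2] = (-2)(-2) + (1)(1) = 5
A² = 
  [  8,   2]
  [  2,   5]

A^3 = A^2·A:
A^3[1,1] = (8)(-2) + (2)(-2) = -20
A^3[1,2] = (8)(-2) + (2)(1) = -14
A^3[2,1] = (2)(-2) + (5)(-2) = -14
A^3[2,2] = (2)(-2) + (5)(1) = 1
A^3 = 
  [-20, -14]
  [-14,   1]

A^4 = A^3·A:
A^4[1,1] = (-20)(-2) + (-14)(-2) = 68
A^4[1,2] = (-20)(-2) + (-14)(1) = 26
A^4[2,1] = (-14)(-2) + (1)(-2) = 26
A^4[2,2] = (-14)(-2) + (1)(1) = 29
A^4 = 
  [ 68,  26]
  [ 26,  29]

Therefore
A^4 = 
  [ 68,  26]
  [ 26,  29]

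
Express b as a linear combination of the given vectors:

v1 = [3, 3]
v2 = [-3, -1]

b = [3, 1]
c1 = 0, c2 = -1

b = 0·v1 + -1·v2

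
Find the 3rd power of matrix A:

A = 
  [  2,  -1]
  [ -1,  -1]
A^3 = 
  [ 11,  -4]
  [ -4,  -1]

A² = A·A:
A²[1,1] = (2)(2) + (-1)(-1) = 5
A²[1,2] = (2)(-1) + (-1)(-1) = -1
A²[2,1] = (-1)(2) + (-1)(-1) = -1
A²[2,2] = (-1)(-1) + (-1)(-1) = 2
A² = 
  [  5,  -1]
  [ -1,   2]

A^3 = A^2·A:
A^3[1,1] = (5)(2) + (-1)(-1) = 11
A^3[1,2] = (5)(-1) + (-1)(-1) = -4
A^3[2,1] = (-1)(2) + (2)(-1) = -4
A^3[2,2] = (-1)(-1) + (2)(-1) = -1
A^3 = 
  [ 11,  -4]
  [ -4,  -1]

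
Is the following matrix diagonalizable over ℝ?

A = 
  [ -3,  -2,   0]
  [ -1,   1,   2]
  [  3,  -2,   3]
No

Characteristic polynomial: det(λI - A) = λ³ - λ² - 7λ + 39
By the rational root theorem any rational root is an integer dividing 39; none of those is a root, so p(λ) has no rational roots and hence (being an irreducible cubic) no repeated roots.
Discriminant of the cubic: Δ = -34576
Δ < 0 ⇒ one real eigenvalue and a complex-conjugate pair: λ ≈ -3.713, 2.357 + 2.225i, 2.357 - 2.225i
Has complex eigenvalues (not diagonalizable over ℝ).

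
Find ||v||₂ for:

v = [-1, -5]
5.099

||v||₂ = √((-1)² + (-5)²) = √26 = 5.099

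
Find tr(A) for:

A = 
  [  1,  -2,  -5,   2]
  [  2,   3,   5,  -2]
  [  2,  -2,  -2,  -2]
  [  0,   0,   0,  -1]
1

tr(A) = 1 + 3 + -2 + -1 = 1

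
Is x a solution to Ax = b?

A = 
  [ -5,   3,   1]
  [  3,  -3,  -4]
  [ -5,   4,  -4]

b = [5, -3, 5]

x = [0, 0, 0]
No

Ax = [0, 0, 0] ≠ b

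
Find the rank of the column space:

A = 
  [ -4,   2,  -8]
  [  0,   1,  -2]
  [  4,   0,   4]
dim(Col(A)) = 2

Row reduce:
R3 → R3 + (1)·R1
R3 → R3 - (2)·R2
REF = 
  [ -4,   2,  -8]
  [  0,   1,  -2]
  [  0,   0,   0]
Pivot columns: 1, 2 → 2 pivots.
dim(Col(A)) = number of pivot columns = 2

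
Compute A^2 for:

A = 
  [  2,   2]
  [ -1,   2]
A² = A·A:
A²[1,1] = (2)(2) + (2)(-1) = 2
A²[1,2] = (2)(2) + (2)(2) = 8
A²[2,1] = (-1)(2) + (2)(-1) = -4
A²[2,2] = (-1)(2) + (2)(2) = 2
A² = 
  [  2,   8]
  [ -4,   2]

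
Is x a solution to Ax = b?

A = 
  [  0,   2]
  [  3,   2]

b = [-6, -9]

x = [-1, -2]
No

Ax = [-4, -7] ≠ b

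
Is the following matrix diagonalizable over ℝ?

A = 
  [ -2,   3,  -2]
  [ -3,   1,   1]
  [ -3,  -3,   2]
No

Characteristic polynomial: det(λI - A) = λ³ - λ² + 2λ + 25
By the rational root theorem any rational root is an integer dividing 25; none of those is a root, so p(λ) has no rational roots and hence (being an irreducible cubic) no repeated roots.
Discriminant of the cubic: Δ = -17703
Δ < 0 ⇒ one real eigenvalue and a complex-conjugate pair: λ ≈ 1.713 + 2.716i, 1.713 - 2.716i, -2.425
Has complex eigenvalues (not diagonalizable over ℝ).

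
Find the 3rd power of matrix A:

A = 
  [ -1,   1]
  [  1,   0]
A^3 = 
  [ -3,   2]
  [  2,  -1]

A² = A·A:
A²[1,1] = (-1)(-1) + (1)(1) = 2
A²[1,2] = (-1)(1) + (1)(0) = -1
A²[2,1] = (1)(-1) + (0)(1) = -1
A²[2,2] = (1)(1) + (0)(0) = 1
A² = 
  [  2,  -1]
  [ -1,   1]

A^3 = A^2·A:
A^3[1,1] = (2)(-1) + (-1)(1) = -3
A^3[1,2] = (2)(1) + (-1)(0) = 2
A^3[2,1] = (-1)(-1) + (1)(1) = 2
A^3[2,2] = (-1)(1) + (1)(0) = -1
A^3 = 
  [ -3,   2]
  [  2,  -1]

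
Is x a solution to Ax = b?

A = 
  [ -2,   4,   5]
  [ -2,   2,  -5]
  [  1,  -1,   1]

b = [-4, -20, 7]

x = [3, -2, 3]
No

Ax = [1, -25, 8] ≠ b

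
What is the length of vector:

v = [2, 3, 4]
5.385

||v||₂ = √((2)² + (3)² + (4)²) = √29 = 5.385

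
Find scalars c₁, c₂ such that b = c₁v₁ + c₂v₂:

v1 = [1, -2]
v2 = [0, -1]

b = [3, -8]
c1 = 3, c2 = 2

b = 3·v1 + 2·v2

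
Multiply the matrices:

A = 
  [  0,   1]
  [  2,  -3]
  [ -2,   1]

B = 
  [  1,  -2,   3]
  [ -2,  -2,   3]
A is 3×2 and B is 2×3, so AB is 3×3. Each entry is (row of A)·(column of B):
AB[1,1] = (0)(1) + (1)(-2) = -2
AB[1,2] = (0)(-2) + (1)(-2) = -2
AB[1,3] = (0)(3) + (1)(3) = 3
AB[2,1] = (2)(1) + (-3)(-2) = 8
AB[2,2] = (2)(-2) + (-3)(-2) = 2
AB[2,3] = (2)(3) + (-3)(3) = -3
AB[3,1] = (-2)(1) + (1)(-2) = -4
AB[3,2] = (-2)(-2) + (1)(-2) = 2
AB[3,3] = (-2)(3) + (1)(3) = -3

AB = 
  [ -2,  -2,   3]
  [  8,   2,  -3]
  [ -4,   2,  -3]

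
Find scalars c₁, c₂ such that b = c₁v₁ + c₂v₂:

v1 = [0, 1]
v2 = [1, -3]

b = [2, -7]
c1 = -1, c2 = 2

b = -1·v1 + 2·v2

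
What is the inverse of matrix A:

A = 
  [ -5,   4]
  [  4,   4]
det(A) = (-5)(4) - (4)(4) = -36
For a 2×2 matrix, A⁻¹ = (1/det(A)) · [[d, -b], [-c, a]]
    = (-1/36) · [[4, -4], [-4, -5]]

A⁻¹ = 
  [-1/9,  1/9]
  [ 1/9, 5/36]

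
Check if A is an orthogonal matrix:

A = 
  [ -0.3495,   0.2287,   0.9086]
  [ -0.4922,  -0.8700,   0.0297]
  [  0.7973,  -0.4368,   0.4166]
Yes

AᵀA = 
  [  1.0001,   0,   0]
  [  0,   1,   0]
  [  0,   0,   1]
≈ I (equal to I up to the 4-dp rounding of the entries)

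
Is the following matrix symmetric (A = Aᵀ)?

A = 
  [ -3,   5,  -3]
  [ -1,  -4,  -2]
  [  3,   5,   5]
No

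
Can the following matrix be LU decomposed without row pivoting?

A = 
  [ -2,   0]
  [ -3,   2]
Yes.
A[1,1] = -2 ≠ 0, so Gaussian elimination proceeds without a row swap: multiplier ℓ₂₁ = (-3)/(-2) = 3/2, and U[2,2] = 2 - (3/2)(0) = 2.
L = 
  [  1,   0]
  [3/2,   1]
U = 
  [ -2,   0]
  [  0,   2]
Check row 2 of LU: [(3/2)(-2), (3/2)(0) + 2] = [-3, 2] = row 2 of A ✓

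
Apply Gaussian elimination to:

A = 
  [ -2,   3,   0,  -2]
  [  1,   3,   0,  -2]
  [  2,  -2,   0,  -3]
Row operations:
R2 → R2 + (1/2)·R1
R3 → R3 + (1)·R1
R3 → R3 - (2/9)·R2

Resulting echelon form:
REF = 
  [   -2,     3,     0,    -2]
  [    0,   9/2,     0,    -3]
  [    0,     0,     0, -13/3]

Rank = 3 (number of non-zero pivot rows).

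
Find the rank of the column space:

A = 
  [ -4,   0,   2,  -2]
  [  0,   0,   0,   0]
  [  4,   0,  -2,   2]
Row reduce:
R3 → R3 + (1)·R1
REF = 
  [ -4,   0,   2,  -2]
  [  0,   0,   0,   0]
  [  0,   0,   0,   0]
Pivot columns: 1 → 1 pivot.
dim(Col(A)) = number of pivot columns = 1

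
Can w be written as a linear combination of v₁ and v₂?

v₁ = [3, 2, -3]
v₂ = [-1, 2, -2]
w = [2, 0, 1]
No

Form the augmented matrix and row-reduce:
[v₁|v₂|w] = 
  [  3,  -1,   2]
  [  2,   2,   0]
  [ -3,  -2,   1]
R2 → R2 - (2/3)·R1
R3 → R3 + (1)·R1
R3 → R3 + (9/8)·R2
REF = 
  [   3,   -1,    2]
  [   0,  8/3, -4/3]
  [   0,    0,  3/2]

Row 3 reads [0 0 | 3/2], i.e. 0 = 3/2, so the system is inconsistent and w ∉ span{v₁, v₂}.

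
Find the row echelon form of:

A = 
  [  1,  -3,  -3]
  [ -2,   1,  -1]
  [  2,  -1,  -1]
Row operations:
R2 → R2 + (2)·R1
R3 → R3 - (2)·R1
R3 → R3 + (1)·R2

Resulting echelon form:
REF = 
  [  1,  -3,  -3]
  [  0,  -5,  -7]
  [  0,   0,  -2]

Rank = 3 (number of non-zero pivot rows).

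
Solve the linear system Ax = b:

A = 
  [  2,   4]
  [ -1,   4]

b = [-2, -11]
x = [3, -2]

Row reduce the augmented matrix [A|b]:
R2 → R2 + (1/2)·R1
REF = 
  [  2,   4,  -2]
  [  0,   6, -12]

Back-substitution:
x₂ = (-12) / 6 = -2
x₁ = (-2 - (4)(-2)) / 2 = 3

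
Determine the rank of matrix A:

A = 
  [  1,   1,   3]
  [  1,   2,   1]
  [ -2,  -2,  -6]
rank(A) = 2

Row reduce:
R2 → R2 - (1)·R1
R3 → R3 + (2)·R1
REF = 
  [  1,   1,   3]
  [  0,   1,  -2]
  [  0,   0,   0]
Pivot columns: 1, 2 → 2 pivots.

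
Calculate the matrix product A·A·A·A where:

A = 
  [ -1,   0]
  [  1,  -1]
A² = A·A:
A²[1,1] = (-1)(-1) + (0)(1) = 1
A²[1,2] = (-1)(0) + (0)(-1) = 0
A²[2,1] = (1)(-1) + (-1)(1) = -2
A²[2,2] = (1)(0) + (-1)(-1) = 1
A² = 
  [  1,   0]
  [ -2,   1]

A^3 = A^2·A:
A^3[1,1] = (1)(-1) + (0)(1) = -1
A^3[1,2] = (1)(0) + (0)(-1) = 0
A^3[2,1] = (-2)(-1) + (1)(1) = 3
A^3[2,2] = (-2)(0) + (1)(-1) = -1
A^3 = 
  [ -1,   0]
  [  3,  -1]

A^4 = A^3·A:
A^4[1,1] = (-1)(-1) + (0)(1) = 1
A^4[1,2] = (-1)(0) + (0)(-1) = 0
A^4[2,1] = (3)(-1) + (-1)(1) = -4
A^4[2,2] = (3)(0) + (-1)(-1) = 1
A^4 = 
  [  1,   0]
  [ -4,   1]

Therefore
A^4 = 
  [  1,   0]
  [ -4,   1]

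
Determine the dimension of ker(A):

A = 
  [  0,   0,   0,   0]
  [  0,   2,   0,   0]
nullity(A) = 3

Row reduce:
Swap R1 ↔ R2
REF = 
  [  0,   2,   0,   0]
  [  0,   0,   0,   0]
Pivot columns: 2 → 1 pivot.
rank(A) = 1, so nullity(A) = 4 - 1 = 3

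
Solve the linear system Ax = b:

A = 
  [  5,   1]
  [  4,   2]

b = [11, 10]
Row reduce the augmented matrix [A|b]:
R2 → R2 - (4/5)·R1
REF = 
  [  5,   1,  11]
  [  0, 6/5, 6/5]

Back-substitution:
x₂ = (6/5) / (6/5) = 1
x₁ = (11 - (1)(1)) / 5 = 2

x = [2, 1]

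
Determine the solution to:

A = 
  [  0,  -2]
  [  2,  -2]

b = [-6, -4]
Row reduce the augmented matrix [A|b]:
Swap R1 ↔ R2
REF = 
  [  2,  -2,  -4]
  [  0,  -2,  -6]

Back-substitution:
x₂ = (-6) / (-2) = 3
x₁ = (-4 - (-2)(3)) / 2 = 1

x = [1, 3]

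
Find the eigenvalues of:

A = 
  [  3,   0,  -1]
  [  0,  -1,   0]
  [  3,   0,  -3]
Characteristic polynomial: det(λI - A) = λ³ + λ² - 6λ - 6
Testing integer divisors of the constant term: p(-1) = 0, so (λ + 1) is a factor:
p(λ) = (λ + 1)(λ² - 6)
λ² - 6 = 0  ⇒  λ = (0 ± √((0)² - 4·(-6)))/2 = (0 ± √(24))/2
  = √6,  -√6

λ = -1, √6, -√6  (≈ -1, 2.449, -2.449)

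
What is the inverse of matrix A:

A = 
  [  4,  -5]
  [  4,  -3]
det(A) = (4)(-3) - (-5)(4) = 8
For a 2×2 matrix, A⁻¹ = (1/det(A)) · [[d, -b], [-c, a]]
    = (1/8) · [[-3, 5], [-4, 4]]

A⁻¹ = 
  [-3/8,  5/8]
  [-1/2,  1/2]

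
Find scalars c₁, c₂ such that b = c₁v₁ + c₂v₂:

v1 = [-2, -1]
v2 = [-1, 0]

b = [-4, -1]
c1 = 1, c2 = 2

b = 1·v1 + 2·v2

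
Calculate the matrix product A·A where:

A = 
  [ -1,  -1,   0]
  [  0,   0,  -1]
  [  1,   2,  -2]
A² = A·A:
A²[1,1] = (-1)(-1) + (-1)(0) + (0)(1) = 1
A²[1,2] = (-1)(-1) + (-1)(0) + (0)(2) = 1
A²[1,3] = (-1)(0) + (-1)(-1) + (0)(-2) = 1
A²[2,1] = (0)(-1) + (0)(0) + (-1)(1) = -1
A²[2,2] = (0)(-1) + (0)(0) + (-1)(2) = -2
A²[2,3] = (0)(0) + (0)(-1) + (-1)(-2) = 2
A²[3,1] = (1)(-1) + (2)(0) + (-2)(1) = -3
A²[3,2] = (1)(-1) + (2)(0) + (-2)(2) = -5
A²[3,3] = (1)(0) + (2)(-1) + (-2)(-2) = 2
A² = 
  [  1,   1,   1]
  [ -1,  -2,   2]
  [ -3,  -5,   2]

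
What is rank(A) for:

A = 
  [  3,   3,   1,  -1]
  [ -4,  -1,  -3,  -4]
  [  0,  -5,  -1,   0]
Row reduce:
R2 → R2 + (4/3)·R1
R3 → R3 + (5/3)·R2
REF = 
  [    3,     3,     1,    -1]
  [    0,     3,  -5/3, -16/3]
  [    0,     0, -34/9, -80/9]
Pivot columns: 1, 2, 3 → 3 pivots.

rank(A) = 3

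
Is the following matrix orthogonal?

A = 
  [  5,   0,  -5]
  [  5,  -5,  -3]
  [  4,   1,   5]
No

AᵀA = 
  [ 66, -21, -20]
  [-21,  26,  20]
  [-20,  20,  59]
≠ I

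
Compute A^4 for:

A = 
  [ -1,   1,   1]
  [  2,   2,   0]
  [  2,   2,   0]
A^4 = 
  [ 29,  27,  -1]
  [ 26,  54,  14]
  [ 26,  54,  14]

A² = A·A:
A²[1,1] = (-1)(-1) + (1)(2) + (1)(2) = 5
A²[1,2] = (-1)(1) + (1)(2) + (1)(2) = 3
A²[1,3] = (-1)(1) + (1)(0) + (1)(0) = -1
A²[2,1] = (2)(-1) + (2)(2) + (0)(2) = 2
A²[2,2] = (2)(1) + (2)(2) + (0)(2) = 6
A²[2,3] = (2)(1) + (2)(0) + (0)(0) = 2
A²[3,1] = (2)(-1) + (2)(2) + (0)(2) = 2
A²[3,2] = (2)(1) + (2)(2) + (0)(2) = 6
A²[3,3] = (2)(1) + (2)(0) + (0)(0) = 2
A² = 
  [  5,   3,  -1]
  [  2,   6,   2]
  [  2,   6,   2]

A^3 = A^2·A:
A^3[1,1] = (5)(-1) + (3)(2) + (-1)(2) = -1
A^3[1,2] = (5)(1) + (3)(2) + (-1)(2) = 9
A^3[1,3] = (5)(1) + (3)(0) + (-1)(0) = 5
A^3[2,1] = (2)(-1) + (6)(2) + (2)(2) = 14
A^3[2,2] = (2)(1) + (6)(2) + (2)(2) = 18
A^3[2,3] = (2)(1) + (6)(0) + (2)(0) = 2
A^3[3,1] = (2)(-1) + (6)(2) + (2)(2) = 14
A^3[3,2] = (2)(1) + (6)(2) + (2)(2) = 18
A^3[3,3] = (2)(1) + (6)(0) + (2)(0) = 2
A^3 = 
  [ -1,   9,   5]
  [ 14,  18,   2]
  [ 14,  18,   2]

A^4 = A^3·A:
A^4[1,1] = (-1)(-1) + (9)(2) + (5)(2) = 29
A^4[1,2] = (-1)(1) + (9)(2) + (5)(2) = 27
A^4[1,3] = (-1)(1) + (9)(0) + (5)(0) = -1
A^4[2,1] = (14)(-1) + (18)(2) + (2)(2) = 26
A^4[2,2] = (14)(1) + (18)(2) + (2)(2) = 54
A^4[2,3] = (14)(1) + (18)(0) + (2)(0) = 14
A^4[3,1] = (14)(-1) + (18)(2) + (2)(2) = 26
A^4[3,2] = (14)(1) + (18)(2) + (2)(2) = 54
A^4[3,3] = (14)(1) + (18)(0) + (2)(0) = 14
A^4 = 
  [ 29,  27,  -1]
  [ 26,  54,  14]
  [ 26,  54,  14]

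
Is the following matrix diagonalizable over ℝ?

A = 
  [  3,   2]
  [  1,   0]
Yes

tr(A) = 3, det(A) = -2
Characteristic polynomial: λ² - tr(A)λ + det(A) = λ² - 3λ - 2
λ² - 3λ - 2 = 0  ⇒  λ = (3 ± √((-3)² - 4·(-2)))/2 = (3 ± √(17))/2
  = (3 + √17)/2,  (3 - √17)/2
Eigenvalues: (3 + √17)/2, (3 - √17)/2  (≈ 3.562, -0.5616)
The two irrational eigenvalues are distinct (simple), so each has alg. mult. = geom. mult. = 1.
Sum of geometric multiplicities equals n, so A has n independent eigenvectors.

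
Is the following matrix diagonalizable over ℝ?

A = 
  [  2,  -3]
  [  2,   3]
No

tr(A) = 5, det(A) = 12
Characteristic polynomial: λ² - tr(A)λ + det(A) = λ² - 5λ + 12
λ² - 5λ + 12 = 0  ⇒  λ = (5 ± √((-5)² - 4·(12)))/2 = (5 ± √(-23))/2
  = (5 + i√23)/2,  (5 - i√23)/2
Eigenvalues: (5 + i√23)/2, (5 - i√23)/2  (≈ 2.5 + 2.398i, 2.5 - 2.398i)
Has complex eigenvalues (not diagonalizable over ℝ).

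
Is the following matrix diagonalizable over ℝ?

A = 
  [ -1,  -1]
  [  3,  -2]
No

tr(A) = -3, det(A) = 5
Characteristic polynomial: λ² - tr(A)λ + det(A) = λ² + 3λ + 5
λ² + 3λ + 5 = 0  ⇒  λ = (-3 ± √((3)² - 4·(5)))/2 = (-3 ± √(-11))/2
  = (-3 + i√11)/2,  (-3 - i√11)/2
Eigenvalues: (-3 + i√11)/2, (-3 - i√11)/2  (≈ -1.5 + 1.658i, -1.5 - 1.658i)
Has complex eigenvalues (not diagonalizable over ℝ).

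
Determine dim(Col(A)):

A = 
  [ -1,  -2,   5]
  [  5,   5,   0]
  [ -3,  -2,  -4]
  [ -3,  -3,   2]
Row reduce:
R2 → R2 + (5)·R1
R3 → R3 - (3)·R1
R4 → R4 - (3)·R1
R3 → R3 + (4/5)·R2
R4 → R4 + (3/5)·R2
R4 → R4 - (2)·R3
REF = 
  [ -1,  -2,   5]
  [  0,  -5,  25]
  [  0,   0,   1]
  [  0,   0,   0]
Pivot columns: 1, 2, 3 → 3 pivots.
dim(Col(A)) = number of pivot columns = 3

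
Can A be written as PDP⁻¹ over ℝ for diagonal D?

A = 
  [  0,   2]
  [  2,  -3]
Yes

tr(A) = -3, det(A) = -4
Characteristic polynomial: λ² - tr(A)λ + det(A) = λ² + 3λ - 4
λ² + 3λ - 4 = (λ + 4)(λ - 1)
Eigenvalues: 1, -4
λ=-4: alg. mult. = 1, geom. mult. = 2 - rank(A - (-4)I) = 2 - 1 = 1
λ=1: alg. mult. = 1, geom. mult. = 2 - rank(A - (1)I) = 2 - 1 = 1
Sum of geometric multiplicities equals n, so A has n independent eigenvectors.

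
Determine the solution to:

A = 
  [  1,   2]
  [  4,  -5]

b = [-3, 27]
Row reduce the augmented matrix [A|b]:
R2 → R2 - (4)·R1
REF = 
  [  1,   2,  -3]
  [  0, -13,  39]

Back-substitution:
x₂ = 39 / (-13) = -3
x₁ = (-3 - (2)(-3)) / 1 = 3

x = [3, -3]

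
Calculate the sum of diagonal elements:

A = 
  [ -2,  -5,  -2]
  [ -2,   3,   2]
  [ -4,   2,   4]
5

tr(A) = -2 + 3 + 4 = 5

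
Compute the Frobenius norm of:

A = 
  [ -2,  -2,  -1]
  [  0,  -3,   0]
||A||_F = 4.243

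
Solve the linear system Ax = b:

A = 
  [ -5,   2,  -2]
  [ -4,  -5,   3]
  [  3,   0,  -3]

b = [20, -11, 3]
x = [-2, 2, -3]

Row reduce the augmented matrix [A|b]:
R2 → R2 - (4/5)·R1
R3 → R3 + (3/5)·R1
R3 → R3 + (2/11)·R2
REF = 
  [    -5,      2,     -2,     20]
  [     0,  -33/5,   23/5,    -27]
  [     0,      0, -37/11, 111/11]

Back-substitution:
x₃ = (111/11) / (-37/11) = -3
x₂ = (-27 - (23/5)(-3)) / (-33/5) = 2
x₁ = (20 - (2)(2) - (-2)(-3)) / (-5) = -2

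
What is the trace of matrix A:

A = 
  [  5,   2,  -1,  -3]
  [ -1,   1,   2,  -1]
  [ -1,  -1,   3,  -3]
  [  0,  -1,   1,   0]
9

tr(A) = 5 + 1 + 3 + 0 = 9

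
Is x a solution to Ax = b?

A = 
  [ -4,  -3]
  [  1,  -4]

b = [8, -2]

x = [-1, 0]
No

Ax = [4, -1] ≠ b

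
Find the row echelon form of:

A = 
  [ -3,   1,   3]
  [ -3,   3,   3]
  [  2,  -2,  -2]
Row operations:
R2 → R2 - (1)·R1
R3 → R3 + (2/3)·R1
R3 → R3 + (2/3)·R2

Resulting echelon form:
REF = 
  [ -3,   1,   3]
  [  0,   2,   0]
  [  0,   0,   0]

Rank = 2 (number of non-zero pivot rows).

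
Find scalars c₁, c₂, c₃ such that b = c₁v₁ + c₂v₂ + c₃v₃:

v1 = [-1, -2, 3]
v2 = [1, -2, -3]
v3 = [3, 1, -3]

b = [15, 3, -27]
c1 = -3, c2 = 3, c3 = 3

b = -3·v1 + 3·v2 + 3·v3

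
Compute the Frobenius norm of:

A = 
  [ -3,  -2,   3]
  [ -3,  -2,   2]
||A||_F = 6.245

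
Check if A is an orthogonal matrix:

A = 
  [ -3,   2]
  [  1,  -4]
No

AᵀA = 
  [ 10, -10]
  [-10,  20]
≠ I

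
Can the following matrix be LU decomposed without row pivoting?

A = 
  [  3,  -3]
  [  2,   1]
Yes.
A[1,1] = 3 ≠ 0, so Gaussian elimination proceeds without a row swap: multiplier ℓ₂₁ = (2)/(3) = 2/3, and U[2,2] = 1 - (2/3)(-3) = 3.
L = 
  [  1,   0]
  [2/3,   1]
U = 
  [  3,  -3]
  [  0,   3]
Check row 2 of LU: [(2/3)(3), (2/3)(-3) + 3] = [2, 1] = row 2 of A ✓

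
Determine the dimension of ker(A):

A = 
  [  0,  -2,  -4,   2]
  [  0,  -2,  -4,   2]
nullity(A) = 3

Row reduce:
R2 → R2 - (1)·R1
REF = 
  [  0,  -2,  -4,   2]
  [  0,   0,   0,   0]
Pivot columns: 2 → 1 pivot.
rank(A) = 1, so nullity(A) = 4 - 1 = 3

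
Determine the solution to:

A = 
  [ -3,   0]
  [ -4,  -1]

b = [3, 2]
Row reduce the augmented matrix [A|b]:
R2 → R2 - (4/3)·R1
REF = 
  [ -3,   0,   3]
  [  0,  -1,  -2]

Back-substitution:
x₂ = (-2) / (-1) = 2
x₁ = (3 - (0)(2)) / (-3) = -1

x = [-1, 2]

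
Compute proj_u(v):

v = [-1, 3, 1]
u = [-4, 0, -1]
proj_u(v) = [-12/17, 0, -3/17]

v·u = (-1)(-4) + (3)(0) + (1)(-1) = 3
u·u = (-4)² + (0)² + (-1)² = 17
proj_u(v) = (v·u / u·u) × u = (3/17) × u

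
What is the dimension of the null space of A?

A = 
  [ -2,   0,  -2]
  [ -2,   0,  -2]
nullity(A) = 2

Row reduce:
R2 → R2 - (1)·R1
REF = 
  [ -2,   0,  -2]
  [  0,   0,   0]
Pivot columns: 1 → 1 pivot.
rank(A) = 1, so nullity(A) = 3 - 1 = 2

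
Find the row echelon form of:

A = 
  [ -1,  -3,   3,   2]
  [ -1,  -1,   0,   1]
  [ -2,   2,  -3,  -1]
Row operations:
R2 → R2 - (1)·R1
R3 → R3 - (2)·R1
R3 → R3 - (4)·R2

Resulting echelon form:
REF = 
  [ -1,  -3,   3,   2]
  [  0,   2,  -3,  -1]
  [  0,   0,   3,  -1]

Rank = 3 (number of non-zero pivot rows).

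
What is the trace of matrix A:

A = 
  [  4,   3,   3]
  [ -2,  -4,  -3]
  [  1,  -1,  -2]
-2

tr(A) = 4 + -4 + -2 = -2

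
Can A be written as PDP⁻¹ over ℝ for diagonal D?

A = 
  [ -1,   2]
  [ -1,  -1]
No

tr(A) = -2, det(A) = 3
Characteristic polynomial: λ² - tr(A)λ + det(A) = λ² + 2λ + 3
λ² + 2λ + 3 = 0  ⇒  λ = (-2 ± √((2)² - 4·(3)))/2 = (-2 ± √(-8))/2
  = -1 + i√2,  -1 - i√2
Eigenvalues: -1 + i√2, -1 - i√2  (≈ -1 + 1.414i, -1 - 1.414i)
Has complex eigenvalues (not diagonalizable over ℝ).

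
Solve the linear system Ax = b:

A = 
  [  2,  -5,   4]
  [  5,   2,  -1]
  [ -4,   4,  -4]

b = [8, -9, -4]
Row reduce the augmented matrix [A|b]:
R2 → R2 - (5/2)·R1
R3 → R3 + (2)·R1
R3 → R3 + (12/29)·R2
REF = 
  [     2,     -5,      4,      8]
  [     0,   29/2,    -11,    -29]
  [     0,      0, -16/29,      0]

Back-substitution:
x₃ = 0 / (-16/29) = 0
x₂ = (-29 - (-11)(0)) / (29/2) = -2
x₁ = (8 - (-5)(-2) - (4)(0)) / 2 = -1

x = [-1, -2, 0]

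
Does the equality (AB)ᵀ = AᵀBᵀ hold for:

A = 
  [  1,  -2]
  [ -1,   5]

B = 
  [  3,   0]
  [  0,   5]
No

(AB)ᵀ = 
  [  3,  -3]
  [-10,  25]

AᵀBᵀ = 
  [  3,  -5]
  [ -6,  25]

The two matrices differ, so (AB)ᵀ ≠ AᵀBᵀ in general. The correct identity is (AB)ᵀ = BᵀAᵀ.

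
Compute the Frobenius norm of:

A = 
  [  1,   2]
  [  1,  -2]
||A||_F = 3.162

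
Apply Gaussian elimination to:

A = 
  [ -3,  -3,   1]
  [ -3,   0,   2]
Row operations:
R2 → R2 - (1)·R1

Resulting echelon form:
REF = 
  [ -3,  -3,   1]
  [  0,   3,   1]

Rank = 2 (number of non-zero pivot rows).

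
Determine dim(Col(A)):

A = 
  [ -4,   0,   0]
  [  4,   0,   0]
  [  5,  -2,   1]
dim(Col(A)) = 2

Row reduce:
R2 → R2 + (1)·R1
R3 → R3 + (5/4)·R1
Swap R2 ↔ R3
REF = 
  [ -4,   0,   0]
  [  0,  -2,   1]
  [  0,   0,   0]
Pivot columns: 1, 2 → 2 pivots.
dim(Col(A)) = number of pivot columns = 2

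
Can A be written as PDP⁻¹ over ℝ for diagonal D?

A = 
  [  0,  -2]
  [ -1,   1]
Yes

tr(A) = 1, det(A) = -2
Characteristic polynomial: λ² - tr(A)λ + det(A) = λ² - λ - 2
λ² - λ - 2 = (λ + 1)(λ - 2)
Eigenvalues: 2, -1
λ=-1: alg. mult. = 1, geom. mult. = 2 - rank(A - (-1)I) = 2 - 1 = 1
λ=2: alg. mult. = 1, geom. mult. = 2 - rank(A - (2)I) = 2 - 1 = 1
Sum of geometric multiplicities equals n, so A has n independent eigenvectors.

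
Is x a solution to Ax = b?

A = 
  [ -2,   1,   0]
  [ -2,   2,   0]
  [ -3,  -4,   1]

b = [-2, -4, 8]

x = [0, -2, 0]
Yes

Ax = [-2, -4, 8] = b ✓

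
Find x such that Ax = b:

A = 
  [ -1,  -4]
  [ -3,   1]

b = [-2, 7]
Row reduce the augmented matrix [A|b]:
R2 → R2 - (3)·R1
REF = 
  [ -1,  -4,  -2]
  [  0,  13,  13]

Back-substitution:
x₂ = 13 / 13 = 1
x₁ = (-2 - (-4)(1)) / (-1) = -2

x = [-2, 1]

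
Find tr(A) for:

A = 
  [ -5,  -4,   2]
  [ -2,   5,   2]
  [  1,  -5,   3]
3

tr(A) = -5 + 5 + 3 = 3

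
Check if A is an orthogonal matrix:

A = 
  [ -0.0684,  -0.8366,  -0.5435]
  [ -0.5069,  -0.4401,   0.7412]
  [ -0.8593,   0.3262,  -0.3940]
Yes

AᵀA = 
  [  1,   0,   0]
  [  0,   1,   0]
  [  0,   0,   1]
≈ I (equal to I up to the 4-dp rounding of the entries)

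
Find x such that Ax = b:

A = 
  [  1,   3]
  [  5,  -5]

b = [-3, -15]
x = [-3, 0]

Row reduce the augmented matrix [A|b]:
R2 → R2 - (5)·R1
REF = 
  [  1,   3,  -3]
  [  0, -20,   0]

Back-substitution:
x₂ = 0 / (-20) = 0
x₁ = (-3 - (3)(0)) / 1 = -3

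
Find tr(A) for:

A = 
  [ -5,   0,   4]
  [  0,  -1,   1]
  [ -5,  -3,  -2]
-8

tr(A) = -5 + -1 + -2 = -8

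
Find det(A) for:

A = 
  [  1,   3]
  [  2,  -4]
-10

For a 2×2 matrix, det = ad - bc = (1)(-4) - (3)(2) = -10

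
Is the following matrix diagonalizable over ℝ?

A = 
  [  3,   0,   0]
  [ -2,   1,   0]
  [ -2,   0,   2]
Yes

Characteristic polynomial: det(λI - A) = λ³ - 6λ² + 11λ - 6
Testing integer divisors of the constant term: p(1) = 0, so (λ - 1) is a factor:
p(λ) = (λ - 1)(λ² - 5λ + 6)
λ² - 5λ + 6 = (λ - 2)(λ - 3)
Eigenvalues: 1, 3, 2
λ=1: alg. mult. = 1, geom. mult. = 3 - rank(A - (1)I) = 3 - 2 = 1
λ=2: alg. mult. = 1, geom. mult. = 3 - rank(A - (2)I) = 3 - 2 = 1
λ=3: alg. mult. = 1, geom. mult. = 3 - rank(A - (3)I) = 3 - 2 = 1
Sum of geometric multiplicities equals n, so A has n independent eigenvectors.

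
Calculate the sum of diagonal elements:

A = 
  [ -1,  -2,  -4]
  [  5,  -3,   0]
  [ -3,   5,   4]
0

tr(A) = -1 + -3 + 4 = 0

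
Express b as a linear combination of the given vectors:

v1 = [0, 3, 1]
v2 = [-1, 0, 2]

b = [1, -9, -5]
c1 = -3, c2 = -1

b = -3·v1 + -1·v2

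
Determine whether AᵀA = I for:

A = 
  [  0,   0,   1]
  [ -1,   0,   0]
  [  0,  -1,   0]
Yes

AᵀA = 
  [  1,   0,   0]
  [  0,   1,   0]
  [  0,   0,   1]
= I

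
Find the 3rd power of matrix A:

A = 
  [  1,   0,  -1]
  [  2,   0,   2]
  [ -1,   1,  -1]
A^3 = 
  [  0,   0,  -4]
  [  8,  -4,   8]
  [ -4,   4,  -8]

A² = A·A:
A²[1,1] = (1)(1) + (0)(2) + (-1)(-1) = 2
A²[1,2] = (1)(0) + (0)(0) + (-1)(1) = -1
A²[1,3] = (1)(-1) + (0)(2) + (-1)(-1) = 0
A²[2,1] = (2)(1) + (0)(2) + (2)(-1) = 0
A²[2,2] = (2)(0) + (0)(0) + (2)(1) = 2
A²[2,3] = (2)(-1) + (0)(2) + (2)(-1) = -4
A²[3,1] = (-1)(1) + (1)(2) + (-1)(-1) = 2
A²[3,2] = (-1)(0) + (1)(0) + (-1)(1) = -1
A²[3,3] = (-1)(-1) + (1)(2) + (-1)(-1) = 4
A² = 
  [  2,  -1,   0]
  [  0,   2,  -4]
  [  2,  -1,   4]

A^3 = A^2·A:
A^3[1,1] = (2)(1) + (-1)(2) + (0)(-1) = 0
A^3[1,2] = (2)(0) + (-1)(0) + (0)(1) = 0
A^3[1,3] = (2)(-1) + (-1)(2) + (0)(-1) = -4
A^3[2,1] = (0)(1) + (2)(2) + (-4)(-1) = 8
A^3[2,2] = (0)(0) + (2)(0) + (-4)(1) = -4
A^3[2,3] = (0)(-1) + (2)(2) + (-4)(-1) = 8
A^3[3,1] = (2)(1) + (-1)(2) + (4)(-1) = -4
A^3[3,2] = (2)(0) + (-1)(0) + (4)(1) = 4
A^3[3,3] = (2)(-1) + (-1)(2) + (4)(-1) = -8
A^3 = 
  [  0,   0,  -4]
  [  8,  -4,   8]
  [ -4,   4,  -8]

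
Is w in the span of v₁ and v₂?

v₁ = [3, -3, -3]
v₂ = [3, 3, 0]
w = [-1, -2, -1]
No

Form the augmented matrix and row-reduce:
[v₁|v₂|w] = 
  [  3,   3,  -1]
  [ -3,   3,  -2]
  [ -3,   0,  -1]
R2 → R2 + (1)·R1
R3 → R3 + (1)·R1
R3 → R3 - (1/2)·R2
REF = 
  [   3,    3,   -1]
  [   0,    6,   -3]
  [   0,    0, -1/2]

Row 3 reads [0 0 | -1/2], i.e. 0 = -1/2, so the system is inconsistent and w ∉ span{v₁, v₂}.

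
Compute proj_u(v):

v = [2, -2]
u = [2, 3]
proj_u(v) = [-4/13, -6/13]

v·u = (2)(2) + (-2)(3) = -2
u·u = (2)² + (3)² = 13
proj_u(v) = (v·u / u·u) × u = (-2/13) × u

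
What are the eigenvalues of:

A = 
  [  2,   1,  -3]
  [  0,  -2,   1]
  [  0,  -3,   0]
Characteristic polynomial: det(λI - A) = λ³ - λ - 6
Testing integer divisors of the constant term: p(2) = 0, so (λ - 2) is a factor:
p(λ) = (λ - 2)(λ² + 2λ + 3)
λ² + 2λ + 3 = 0  ⇒  λ = (-2 ± √((2)² - 4·(3)))/2 = (-2 ± √(-8))/2
  = -1 + i√2,  -1 - i√2

λ = 2, -1 + i√2, -1 - i√2  (≈ 2, -1 + 1.414i, -1 - 1.414i)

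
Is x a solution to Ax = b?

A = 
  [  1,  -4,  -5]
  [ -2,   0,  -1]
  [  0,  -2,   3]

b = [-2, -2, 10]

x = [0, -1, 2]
No

Ax = [-6, -2, 8] ≠ b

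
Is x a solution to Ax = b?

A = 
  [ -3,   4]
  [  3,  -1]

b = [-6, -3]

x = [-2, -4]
No

Ax = [-10, -2] ≠ b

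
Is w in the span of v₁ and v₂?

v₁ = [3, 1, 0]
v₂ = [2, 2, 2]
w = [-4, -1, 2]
No

Form the augmented matrix and row-reduce:
[v₁|v₂|w] = 
  [  3,   2,  -4]
  [  1,   2,  -1]
  [  0,   2,   2]
R2 → R2 - (1/3)·R1
R3 → R3 - (3/2)·R2
REF = 
  [  3,   2,  -4]
  [  0, 4/3, 1/3]
  [  0,   0, 3/2]

Row 3 reads [0 0 | 3/2], i.e. 0 = 3/2, so the system is inconsistent and w ∉ span{v₁, v₂}.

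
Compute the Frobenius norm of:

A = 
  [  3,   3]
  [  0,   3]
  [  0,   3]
||A||_F = 6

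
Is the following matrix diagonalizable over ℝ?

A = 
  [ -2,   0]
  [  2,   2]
Yes

tr(A) = 0, det(A) = -4
Characteristic polynomial: λ² - tr(A)λ + det(A) = λ² - 4
λ² - 4 = (λ + 2)(λ - 2)
Eigenvalues: 2, -2
λ=-2: alg. mult. = 1, geom. mult. = 2 - rank(A - (-2)I) = 2 - 1 = 1
λ=2: alg. mult. = 1, geom. mult. = 2 - rank(A - (2)I) = 2 - 1 = 1
Sum of geometric multiplicities equals n, so A has n independent eigenvectors.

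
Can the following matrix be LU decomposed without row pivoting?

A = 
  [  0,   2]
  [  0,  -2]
Yes.
The first column is zero, so A is already upper triangular: L = I, U = A.
L = 
  [  1,   0]
  [  0,   1]
U = 
  [  0,   2]
  [  0,  -2]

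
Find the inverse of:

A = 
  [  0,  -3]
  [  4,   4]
det(A) = (0)(4) - (-3)(4) = 12
For a 2×2 matrix, A⁻¹ = (1/det(A)) · [[d, -b], [-c, a]]
    = (1/12) · [[4, 3], [-4, 0]]

A⁻¹ = 
  [ 1/3,  1/4]
  [-1/3,    0]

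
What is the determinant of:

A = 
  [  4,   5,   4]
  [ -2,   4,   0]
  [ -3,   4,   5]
146

Cofactor expansion along row 1:
det(A) = (4)·((4)(5) - (0)(4)) - (5)·((-2)(5) - (0)(-3)) + (4)·((-2)(4) - (4)(-3))
  = (4)(20) - (5)(-10) + (4)(4)
  = 146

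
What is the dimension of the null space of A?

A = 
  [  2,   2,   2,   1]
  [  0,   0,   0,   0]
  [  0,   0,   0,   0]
nullity(A) = 3

Row reduce:
(no row operations needed)
REF = 
  [  2,   2,   2,   1]
  [  0,   0,   0,   0]
  [  0,   0,   0,   0]
Pivot columns: 1 → 1 pivot.
rank(A) = 1, so nullity(A) = 4 - 1 = 3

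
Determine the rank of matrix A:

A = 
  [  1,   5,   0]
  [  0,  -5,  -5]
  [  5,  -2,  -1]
Row reduce:
R3 → R3 - (5)·R1
R3 → R3 - (27/5)·R2
REF = 
  [  1,   5,   0]
  [  0,  -5,  -5]
  [  0,   0,  26]
Pivot columns: 1, 2, 3 → 3 pivots.

rank(A) = 3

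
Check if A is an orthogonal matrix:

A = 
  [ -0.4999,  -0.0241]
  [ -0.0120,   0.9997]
No

AᵀA = 
  [  0.2500,   0.0001]
  [  0.0001,   1]
≠ I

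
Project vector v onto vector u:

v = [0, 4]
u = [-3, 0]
proj_u(v) = [0, 0]

v·u = (0)(-3) + (4)(0) = 0
u·u = (-3)² + (0)² = 9
proj_u(v) = (v·u / u·u) × u = (0/9) × u = (0) × u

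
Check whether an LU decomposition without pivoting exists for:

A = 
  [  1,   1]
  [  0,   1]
Yes.
A[1,1] = 1 ≠ 0, so Gaussian elimination proceeds without a row swap: multiplier ℓ₂₁ = (0)/(1) = 0, and U[2,2] = 1 - (0)(1) = 1.
L = 
  [  1,   0]
  [  0,   1]
U = 
  [  1,   1]
  [  0,   1]
Check row 2 of LU: [(0)(1), (0)(1) + 1] = [0, 1] = row 2 of A ✓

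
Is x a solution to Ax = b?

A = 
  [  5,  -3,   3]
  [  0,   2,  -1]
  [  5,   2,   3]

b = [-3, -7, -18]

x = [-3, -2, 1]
No

Ax = [-6, -5, -16] ≠ b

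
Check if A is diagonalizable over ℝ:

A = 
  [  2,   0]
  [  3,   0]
Yes

tr(A) = 2, det(A) = 0
Characteristic polynomial: λ² - tr(A)λ + det(A) = λ² - 2λ
λ² - 2λ = λ(λ - 2)
Eigenvalues: 2, 0
λ=0: alg. mult. = 1, geom. mult. = 2 - rank(A - (0)I) = 2 - 1 = 1
λ=2: alg. mult. = 1, geom. mult. = 2 - rank(A - (2)I) = 2 - 1 = 1
Sum of geometric multiplicities equals n, so A has n independent eigenvectors.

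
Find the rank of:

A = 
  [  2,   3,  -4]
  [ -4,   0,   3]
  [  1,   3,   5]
Row reduce:
R2 → R2 + (2)·R1
R3 → R3 - (1/2)·R1
R3 → R3 - (1/4)·R2
REF = 
  [   2,    3,   -4]
  [   0,    6,   -5]
  [   0,    0, 33/4]
Pivot columns: 1, 2, 3 → 3 pivots.

rank(A) = 3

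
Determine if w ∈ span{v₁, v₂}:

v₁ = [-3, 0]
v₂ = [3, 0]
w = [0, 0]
Yes

Form the augmented matrix and row-reduce:
[v₁|v₂|w] = 
  [ -3,   3,   0]
  [  0,   0,   0]
(already in echelon form — no row operations needed)

No row of the form [0 0 | nonzero], so the system is consistent. Back-substitution gives c₁ = 0, c₂ = 0: w = (0)·v₁ + (0)·v₂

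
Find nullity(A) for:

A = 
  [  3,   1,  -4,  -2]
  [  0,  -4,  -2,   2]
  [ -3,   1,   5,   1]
nullity(A) = 2

Row reduce:
R3 → R3 + (1)·R1
R3 → R3 + (1/2)·R2
REF = 
  [  3,   1,  -4,  -2]
  [  0,  -4,  -2,   2]
  [  0,   0,   0,   0]
Pivot columns: 1, 2 → 2 pivots.
rank(A) = 2, so nullity(A) = 4 - 2 = 2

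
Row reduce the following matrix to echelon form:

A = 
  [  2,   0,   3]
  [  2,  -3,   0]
Row operations:
R2 → R2 - (1)·R1

Resulting echelon form:
REF = 
  [  2,   0,   3]
  [  0,  -3,  -3]

Rank = 2 (number of non-zero pivot rows).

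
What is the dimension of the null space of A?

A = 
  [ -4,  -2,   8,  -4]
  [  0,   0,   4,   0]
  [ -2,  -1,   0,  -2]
nullity(A) = 2

Row reduce:
R3 → R3 - (1/2)·R1
R3 → R3 + (1)·R2
REF = 
  [ -4,  -2,   8,  -4]
  [  0,   0,   4,   0]
  [  0,   0,   0,   0]
Pivot columns: 1, 3 → 2 pivots.
rank(A) = 2, so nullity(A) = 4 - 2 = 2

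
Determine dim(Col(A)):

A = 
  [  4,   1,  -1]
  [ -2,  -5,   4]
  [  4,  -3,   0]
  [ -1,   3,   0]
dim(Col(A)) = 3

Row reduce:
R2 → R2 + (1/2)·R1
R3 → R3 - (1)·R1
R4 → R4 + (1/4)·R1
R3 → R3 - (8/9)·R2
R4 → R4 + (13/18)·R2
R4 → R4 + (41/38)·R3
REF = 
  [    4,     1,    -1]
  [    0,  -9/2,   7/2]
  [    0,     0, -19/9]
  [    0,     0,     0]
Pivot columns: 1, 2, 3 → 3 pivots.
dim(Col(A)) = number of pivot columns = 3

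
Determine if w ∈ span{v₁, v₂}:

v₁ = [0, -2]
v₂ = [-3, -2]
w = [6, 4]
Yes

Form the augmented matrix and row-reduce:
[v₁|v₂|w] = 
  [  0,  -3,   6]
  [ -2,  -2,   4]
Swap R1 ↔ R2
REF = 
  [ -2,  -2,   4]
  [  0,  -3,   6]

No row of the form [0 0 | nonzero], so the system is consistent. Back-substitution gives c₁ = 0, c₂ = -2: w = (0)·v₁ + (-2)·v₂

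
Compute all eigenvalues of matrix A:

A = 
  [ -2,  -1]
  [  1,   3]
λ = (1 + √21)/2, (1 - √21)/2  (≈ 2.791, -1.791)

tr(A) = 1, det(A) = -5
Characteristic polynomial: λ² - tr(A)λ + det(A) = λ² - λ - 5
λ² - λ - 5 = 0  ⇒  λ = (1 ± √((-1)² - 4·(-5)))/2 = (1 ± √(21))/2
  = (1 + √21)/2,  (1 - √21)/2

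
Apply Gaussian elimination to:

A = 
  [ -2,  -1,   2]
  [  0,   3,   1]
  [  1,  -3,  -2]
Row operations:
R3 → R3 + (1/2)·R1
R3 → R3 + (7/6)·R2

Resulting echelon form:
REF = 
  [ -2,  -1,   2]
  [  0,   3,   1]
  [  0,   0, 1/6]

Rank = 3 (number of non-zero pivot rows).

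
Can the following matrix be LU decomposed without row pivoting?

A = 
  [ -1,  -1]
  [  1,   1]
Yes.
A[1,1] = -1 ≠ 0, so Gaussian elimination proceeds without a row swap: multiplier ℓ₂₁ = (1)/(-1) = -1, and U[2,2] = 1 - (-1)(-1) = 0.
L = 
  [  1,   0]
  [ -1,   1]
U = 
  [ -1,  -1]
  [  0,   0]
Check row 2 of LU: [(-1)(-1), (-1)(-1) + 0] = [1, 1] = row 2 of A ✓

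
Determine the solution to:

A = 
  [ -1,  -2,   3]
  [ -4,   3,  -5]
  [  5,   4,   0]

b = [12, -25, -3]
Row reduce the augmented matrix [A|b]:
R2 → R2 - (4)·R1
R3 → R3 + (5)·R1
R3 → R3 + (6/11)·R2
REF = 
  [    -1,     -2,      3,     12]
  [     0,     11,    -17,    -73]
  [     0,      0,  63/11, 189/11]

Back-substitution:
x₃ = (189/11) / (63/11) = 3
x₂ = (-73 - (-17)(3)) / 11 = -2
x₁ = (12 - (-2)(-2) - (3)(3)) / (-1) = 1

x = [1, -2, 3]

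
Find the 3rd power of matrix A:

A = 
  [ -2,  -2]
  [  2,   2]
A² = A·A:
A²[1,1] = (-2)(-2) + (-2)(2) = 0
A²[1,2] = (-2)(-2) + (-2)(2) = 0
A²[2,1] = (2)(-2) + (2)(2) = 0
A²[2,2] = (2)(-2) + (2)(2) = 0
A² = 
  [  0,   0]
  [  0,   0]

A^3 = A^2·A:
A^3[1,1] = (0)(-2) + (0)(2) = 0
A^3[1,2] = (0)(-2) + (0)(2) = 0
A^3[2,1] = (0)(-2) + (0)(2) = 0
A^3[2,2] = (0)(-2) + (0)(2) = 0
A^3 = 
  [  0,   0]
  [  0,   0]

Therefore
A^3 = 
  [  0,   0]
  [  0,   0]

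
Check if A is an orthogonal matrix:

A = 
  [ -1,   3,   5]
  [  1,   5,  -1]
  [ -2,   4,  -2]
No

AᵀA = 
  [  6,  -6,  -2]
  [ -6,  50,   2]
  [ -2,   2,  30]
≠ I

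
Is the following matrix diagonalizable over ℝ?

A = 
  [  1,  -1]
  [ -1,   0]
Yes

tr(A) = 1, det(A) = -1
Characteristic polynomial: λ² - tr(A)λ + det(A) = λ² - λ - 1
λ² - λ - 1 = 0  ⇒  λ = (1 ± √((-1)² - 4·(-1)))/2 = (1 ± √(5))/2
  = (1 + √5)/2,  (1 - √5)/2
Eigenvalues: (1 + √5)/2, (1 - √5)/2  (≈ 1.618, -0.618)
The two irrational eigenvalues are distinct (simple), so each has alg. mult. = geom. mult. = 1.
Sum of geometric multiplicities equals n, so A has n independent eigenvectors.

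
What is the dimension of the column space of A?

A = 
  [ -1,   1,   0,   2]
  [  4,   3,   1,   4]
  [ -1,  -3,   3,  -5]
dim(Col(A)) = 3

Row reduce:
R2 → R2 + (4)·R1
R3 → R3 - (1)·R1
R3 → R3 + (4/7)·R2
REF = 
  [  -1,    1,    0,    2]
  [   0,    7,    1,   12]
  [   0,    0, 25/7, -1/7]
Pivot columns: 1, 2, 3 → 3 pivots.
dim(Col(A)) = number of pivot columns = 3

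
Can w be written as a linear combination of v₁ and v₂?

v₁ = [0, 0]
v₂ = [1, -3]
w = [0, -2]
No

Form the augmented matrix and row-reduce:
[v₁|v₂|w] = 
  [  0,   1,   0]
  [  0,  -3,  -2]
R2 → R2 + (3)·R1
REF = 
  [  0,   1,   0]
  [  0,   0,  -2]

Row 2 reads [0 0 | -2], i.e. 0 = -2, so the system is inconsistent and w ∉ span{v₁, v₂}.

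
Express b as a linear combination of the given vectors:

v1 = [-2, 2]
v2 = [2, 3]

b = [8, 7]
c1 = -1, c2 = 3

b = -1·v1 + 3·v2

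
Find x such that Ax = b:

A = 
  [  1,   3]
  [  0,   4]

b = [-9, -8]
x = [-3, -2]

Row reduce the augmented matrix [A|b]:
(already in echelon form)
REF = 
  [  1,   3,  -9]
  [  0,   4,  -8]

Back-substitution:
x₂ = (-8) / 4 = -2
x₁ = (-9 - (3)(-2)) / 1 = -3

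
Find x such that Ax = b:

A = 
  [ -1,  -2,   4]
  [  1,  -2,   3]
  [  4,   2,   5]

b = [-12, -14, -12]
x = [-2, 3, -2]

Row reduce the augmented matrix [A|b]:
R2 → R2 + (1)·R1
R3 → R3 + (4)·R1
R3 → R3 - (3/2)·R2
REF = 
  [  -1,   -2,    4,  -12]
  [   0,   -4,    7,  -26]
  [   0,    0, 21/2,  -21]

Back-substitution:
x₃ = (-21) / (21/2) = -2
x₂ = (-26 - (7)(-2)) / (-4) = 3
x₁ = (-12 - (-2)(3) - (4)(-2)) / (-1) = -2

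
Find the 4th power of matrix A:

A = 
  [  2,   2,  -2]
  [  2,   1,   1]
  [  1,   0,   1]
A² = A·A:
A²[1,1] = (2)(2) + (2)(2) + (-2)(1) = 6
A²[1,2] = (2)(2) + (2)(1) + (-2)(0) = 6
A²[1,3] = (2)(-2) + (2)(1) + (-2)(1) = -4
A²[2,1] = (2)(2) + (1)(2) + (1)(1) = 7
A²[2,2] = (2)(2) + (1)(1) + (1)(0) = 5
A²[2,3] = (2)(-2) + (1)(1) + (1)(1) = -2
A²[3,1] = (1)(2) + (0)(2) + (1)(1) = 3
A²[3,2] = (1)(2) + (0)(1) + (1)(0) = 2
A²[3,3] = (1)(-2) + (0)(1) + (1)(1) = -1
A² = 
  [  6,   6,  -4]
  [  7,   5,  -2]
  [  3,   2,  -1]

A^3 = A^2·A:
A^3[1,1] = (6)(2) + (6)(2) + (-4)(1) = 20
A^3[1,2] = (6)(2) + (6)(1) + (-4)(0) = 18
A^3[1,3] = (6)(-2) + (6)(1) + (-4)(1) = -10
A^3[2,1] = (7)(2) + (5)(2) + (-2)(1) = 22
A^3[2,2] = (7)(2) + (5)(1) + (-2)(0) = 19
A^3[2,3] = (7)(-2) + (5)(1) + (-2)(1) = -11
A^3[3,1] = (3)(2) + (2)(2) + (-1)(1) = 9
A^3[3,2] = (3)(2) + (2)(1) + (-1)(0) = 8
A^3[3,3] = (3)(-2) + (2)(1) + (-1)(1) = -5
A^3 = 
  [ 20,  18, -10]
  [ 22,  19, -11]
  [  9,   8,  -5]

A^4 = A^3·A:
A^4[1,1] = (20)(2) + (18)(2) + (-10)(1) = 66
A^4[1,2] = (20)(2) + (18)(1) + (-10)(0) = 58
A^4[1,3] = (20)(-2) + (18)(1) + (-10)(1) = -32
A^4[2,1] = (22)(2) + (19)(2) + (-11)(1) = 71
A^4[2,2] = (22)(2) + (19)(1) + (-11)(0) = 63
A^4[2,3] = (22)(-2) + (19)(1) + (-11)(1) = -36
A^4[3,1] = (9)(2) + (8)(2) + (-5)(1) = 29
A^4[3,2] = (9)(2) + (8)(1) + (-5)(0) = 26
A^4[3,3] = (9)(-2) + (8)(1) + (-5)(1) = -15
A^4 = 
  [ 66,  58, -32]
  [ 71,  63, -36]
  [ 29,  26, -15]

Therefore
A^4 = 
  [ 66,  58, -32]
  [ 71,  63, -36]
  [ 29,  26, -15]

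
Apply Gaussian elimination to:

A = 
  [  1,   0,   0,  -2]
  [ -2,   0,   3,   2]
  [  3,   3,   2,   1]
Row operations:
R2 → R2 + (2)·R1
R3 → R3 - (3)·R1
Swap R2 ↔ R3

Resulting echelon form:
REF = 
  [  1,   0,   0,  -2]
  [  0,   3,   2,   7]
  [  0,   0,   3,  -2]

Rank = 3 (number of non-zero pivot rows).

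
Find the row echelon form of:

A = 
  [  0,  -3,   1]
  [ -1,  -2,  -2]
Row operations:
Swap R1 ↔ R2

Resulting echelon form:
REF = 
  [ -1,  -2,  -2]
  [  0,  -3,   1]

Rank = 2 (number of non-zero pivot rows).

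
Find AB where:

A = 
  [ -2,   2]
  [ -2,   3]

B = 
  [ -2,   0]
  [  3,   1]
AB = 
  [ 10,   2]
  [ 13,   3]

A is 2×2 and B is 2×2, so AB is 2×2. Each entry is (row of A)·(column of B):
AB[1,1] = (-2)(-2) + (2)(3) = 10
AB[1,2] = (-2)(0) + (2)(1) = 2
AB[2,1] = (-2)(-2) + (3)(3) = 13
AB[2,2] = (-2)(0) + (3)(1) = 3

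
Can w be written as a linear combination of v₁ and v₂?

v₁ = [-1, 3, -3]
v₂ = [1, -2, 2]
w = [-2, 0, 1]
No

Form the augmented matrix and row-reduce:
[v₁|v₂|w] = 
  [ -1,   1,  -2]
  [  3,  -2,   0]
  [ -3,   2,   1]
R2 → R2 + (3)·R1
R3 → R3 - (3)·R1
R3 → R3 + (1)·R2
REF = 
  [ -1,   1,  -2]
  [  0,   1,  -6]
  [  0,   0,   1]

Row 3 reads [0 0 | 1], i.e. 0 = 1, so the system is inconsistent and w ∉ span{v₁, v₂}.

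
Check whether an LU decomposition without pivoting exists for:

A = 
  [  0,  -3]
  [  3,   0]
No.
A[1,1] = 0 but A[2,1] = 3 ≠ 0. Any LU with L unit lower triangular has (LU)[1,1] = U[1,1] and (LU)[2,1] = L[2,1]·U[1,1]; matching A forces U[1,1] = 0, which then forces (LU)[2,1] = 0 ≠ 3. A row swap (pivoting) is required.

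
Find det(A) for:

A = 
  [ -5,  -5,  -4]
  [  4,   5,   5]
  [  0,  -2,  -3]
-3

Cofactor expansion along row 1:
det(A) = (-5)·((5)(-3) - (5)(-2)) - (-5)·((4)(-3) - (5)(0)) + (-4)·((4)(-2) - (5)(0))
  = (-5)(-5) - (-5)(-12) + (-4)(-8)
  = -3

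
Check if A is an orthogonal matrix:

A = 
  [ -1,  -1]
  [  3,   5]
No

AᵀA = 
  [ 10,  16]
  [ 16,  26]
≠ I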